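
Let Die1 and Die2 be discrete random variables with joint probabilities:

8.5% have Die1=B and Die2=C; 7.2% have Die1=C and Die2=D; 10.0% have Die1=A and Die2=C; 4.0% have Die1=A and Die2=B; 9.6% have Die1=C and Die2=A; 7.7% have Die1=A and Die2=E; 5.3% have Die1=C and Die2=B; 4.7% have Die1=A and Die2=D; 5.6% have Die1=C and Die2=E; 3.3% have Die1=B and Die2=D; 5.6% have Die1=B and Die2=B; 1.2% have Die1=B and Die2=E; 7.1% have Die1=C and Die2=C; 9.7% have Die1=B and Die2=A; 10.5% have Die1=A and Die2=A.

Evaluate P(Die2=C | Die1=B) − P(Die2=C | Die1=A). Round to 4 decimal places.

0.0294

P(Die1=B) = 0.097 + 0.056 + 0.085 + 0.033 + 0.012 = 0.283; P(Die2=C | Die1=B) = 0.085/0.283 = 0.30035.
P(Die1=A) = 0.105 + 0.040 + 0.100 + 0.047 + 0.077 = 0.369; P(Die2=C | Die1=A) = 0.100/0.369 = 0.27100.
Difference = 0.0294.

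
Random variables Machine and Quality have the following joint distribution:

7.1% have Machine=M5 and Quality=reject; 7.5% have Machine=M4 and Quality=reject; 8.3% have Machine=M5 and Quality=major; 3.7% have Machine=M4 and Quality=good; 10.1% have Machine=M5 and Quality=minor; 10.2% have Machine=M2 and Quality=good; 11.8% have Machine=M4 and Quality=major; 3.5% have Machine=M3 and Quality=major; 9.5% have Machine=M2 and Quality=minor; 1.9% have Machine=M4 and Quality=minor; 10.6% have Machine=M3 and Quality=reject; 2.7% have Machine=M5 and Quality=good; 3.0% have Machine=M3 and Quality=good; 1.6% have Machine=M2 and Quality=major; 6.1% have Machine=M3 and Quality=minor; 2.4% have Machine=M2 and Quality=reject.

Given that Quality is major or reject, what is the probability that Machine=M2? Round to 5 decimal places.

P(Quality=major) = 0.016 + 0.035 + 0.118 + 0.083 = 0.252.
P(Quality=reject) = 0.024 + 0.106 + 0.075 + 0.071 = 0.276.
P(Quality ∈ {major, reject}) = 0.252 + 0.276 = 0.528; P(Machine=M2, Quality ∈ {major, reject}) = 0.016 + 0.024 = 0.040.
P(Machine=M2 | Quality ∈ {major, reject}) = 0.040/0.528 = 0.07576.

0.07576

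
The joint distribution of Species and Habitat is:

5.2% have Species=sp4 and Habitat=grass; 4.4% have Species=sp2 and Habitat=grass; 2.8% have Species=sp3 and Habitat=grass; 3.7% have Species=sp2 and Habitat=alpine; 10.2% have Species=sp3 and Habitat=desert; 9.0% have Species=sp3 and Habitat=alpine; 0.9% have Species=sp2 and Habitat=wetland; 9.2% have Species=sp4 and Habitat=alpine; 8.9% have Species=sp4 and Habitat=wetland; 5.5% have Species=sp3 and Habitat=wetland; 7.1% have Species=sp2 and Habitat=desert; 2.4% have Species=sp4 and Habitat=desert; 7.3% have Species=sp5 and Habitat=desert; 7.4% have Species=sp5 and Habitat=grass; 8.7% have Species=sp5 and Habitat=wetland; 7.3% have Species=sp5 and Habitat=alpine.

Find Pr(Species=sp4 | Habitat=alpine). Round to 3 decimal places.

0.315

P(Habitat=alpine) = 0.037 + 0.090 + 0.092 + 0.073 = 0.292.
P(Species=sp4 | Habitat=alpine) = 0.092/0.292 = 0.315.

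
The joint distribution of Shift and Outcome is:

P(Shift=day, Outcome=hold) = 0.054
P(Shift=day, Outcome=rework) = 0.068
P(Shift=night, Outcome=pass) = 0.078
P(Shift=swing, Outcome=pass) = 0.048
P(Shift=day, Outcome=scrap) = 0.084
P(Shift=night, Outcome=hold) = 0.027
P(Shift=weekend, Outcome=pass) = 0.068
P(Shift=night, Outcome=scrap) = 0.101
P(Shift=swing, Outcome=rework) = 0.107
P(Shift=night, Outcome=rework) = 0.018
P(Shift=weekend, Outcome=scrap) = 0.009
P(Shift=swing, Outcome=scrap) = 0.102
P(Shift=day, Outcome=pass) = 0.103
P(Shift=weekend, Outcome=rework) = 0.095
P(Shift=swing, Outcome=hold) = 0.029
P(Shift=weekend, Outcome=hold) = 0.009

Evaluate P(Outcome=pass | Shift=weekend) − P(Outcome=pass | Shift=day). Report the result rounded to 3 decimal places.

P(Shift=weekend) = 0.068 + 0.095 + 0.009 + 0.009 = 0.181; P(Outcome=pass | Shift=weekend) = 0.068/0.181 = 0.3757.
P(Shift=day) = 0.103 + 0.068 + 0.084 + 0.054 = 0.309; P(Outcome=pass | Shift=day) = 0.103/0.309 = 0.3333.
Difference = 0.042.

0.042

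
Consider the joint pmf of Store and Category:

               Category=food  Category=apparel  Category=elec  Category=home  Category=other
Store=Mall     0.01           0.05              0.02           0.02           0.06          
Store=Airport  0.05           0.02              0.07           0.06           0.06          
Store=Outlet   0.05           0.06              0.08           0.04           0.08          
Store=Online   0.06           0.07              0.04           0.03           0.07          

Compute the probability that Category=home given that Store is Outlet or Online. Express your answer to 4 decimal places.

0.1207

P(Store=Outlet) = 0.05 + 0.06 + 0.08 + 0.04 + 0.08 = 0.31.
P(Store=Online) = 0.06 + 0.07 + 0.04 + 0.03 + 0.07 = 0.27.
P(Store ∈ {Outlet, Online}) = 0.31 + 0.27 = 0.58; P(Category=home, Store ∈ {Outlet, Online}) = 0.04 + 0.03 = 0.07.
P(Category=home | Store ∈ {Outlet, Online}) = 0.07/0.58 = 0.1207.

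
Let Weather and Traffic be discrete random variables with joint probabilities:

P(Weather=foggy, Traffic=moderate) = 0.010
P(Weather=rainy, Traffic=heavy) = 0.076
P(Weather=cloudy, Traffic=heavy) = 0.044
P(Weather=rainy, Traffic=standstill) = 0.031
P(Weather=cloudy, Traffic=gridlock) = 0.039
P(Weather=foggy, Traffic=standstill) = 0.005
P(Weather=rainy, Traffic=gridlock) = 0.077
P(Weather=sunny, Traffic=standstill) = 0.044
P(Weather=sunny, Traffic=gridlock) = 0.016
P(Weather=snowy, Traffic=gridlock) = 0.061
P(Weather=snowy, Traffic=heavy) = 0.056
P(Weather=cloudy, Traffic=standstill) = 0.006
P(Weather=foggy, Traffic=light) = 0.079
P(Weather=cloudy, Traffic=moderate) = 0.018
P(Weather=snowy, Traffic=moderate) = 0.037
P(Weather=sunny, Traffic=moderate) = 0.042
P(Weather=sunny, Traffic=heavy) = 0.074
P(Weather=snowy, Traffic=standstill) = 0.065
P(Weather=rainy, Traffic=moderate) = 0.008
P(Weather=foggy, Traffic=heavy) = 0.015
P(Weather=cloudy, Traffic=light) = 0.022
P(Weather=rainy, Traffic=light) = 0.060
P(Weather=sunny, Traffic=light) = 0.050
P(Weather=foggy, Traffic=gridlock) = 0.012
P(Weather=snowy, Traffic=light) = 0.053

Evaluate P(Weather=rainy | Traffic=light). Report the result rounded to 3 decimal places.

0.227

P(Traffic=light) = 0.050 + 0.022 + 0.060 + 0.053 + 0.079 = 0.264.
P(Weather=rainy | Traffic=light) = 0.060/0.264 = 0.227.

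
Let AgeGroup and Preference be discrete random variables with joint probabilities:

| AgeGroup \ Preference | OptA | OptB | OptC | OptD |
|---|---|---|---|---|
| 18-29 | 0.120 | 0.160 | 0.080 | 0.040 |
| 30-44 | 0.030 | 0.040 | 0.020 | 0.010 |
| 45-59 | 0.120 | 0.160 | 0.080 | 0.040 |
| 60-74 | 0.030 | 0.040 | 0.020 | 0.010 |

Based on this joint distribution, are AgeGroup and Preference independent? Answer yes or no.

yes

Every cell satisfies P(AgeGroup,Preference) = P(AgeGroup)·P(Preference). For instance P(AgeGroup=60-74) = 0.100, P(Preference=OptB) = 0.400, and 0.100×0.400 = 0.040 matches the joint entry. So AgeGroup and Preference are independent.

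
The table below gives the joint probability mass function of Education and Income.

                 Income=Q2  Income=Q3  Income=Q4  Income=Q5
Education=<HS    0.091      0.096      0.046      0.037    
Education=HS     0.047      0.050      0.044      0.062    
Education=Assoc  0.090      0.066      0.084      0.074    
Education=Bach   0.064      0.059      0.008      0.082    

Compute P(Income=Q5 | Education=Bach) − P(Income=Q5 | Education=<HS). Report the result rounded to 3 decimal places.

0.248

P(Education=Bach) = 0.064 + 0.059 + 0.008 + 0.082 = 0.213; P(Income=Q5 | Education=Bach) = 0.082/0.213 = 0.3850.
P(Education=<HS) = 0.091 + 0.096 + 0.046 + 0.037 = 0.270; P(Income=Q5 | Education=<HS) = 0.037/0.270 = 0.1370.
Difference = 0.248.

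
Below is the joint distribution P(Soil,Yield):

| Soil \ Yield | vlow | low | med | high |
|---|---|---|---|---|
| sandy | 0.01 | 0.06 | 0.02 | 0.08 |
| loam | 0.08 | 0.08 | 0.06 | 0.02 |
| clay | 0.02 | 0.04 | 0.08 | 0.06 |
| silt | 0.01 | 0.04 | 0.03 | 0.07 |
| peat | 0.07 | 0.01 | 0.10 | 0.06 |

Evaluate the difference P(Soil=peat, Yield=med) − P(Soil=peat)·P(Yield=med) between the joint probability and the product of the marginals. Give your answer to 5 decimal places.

0.03040

P(Soil=peat) = 0.07 + 0.01 + 0.10 + 0.06 = 0.24.
P(Yield=med) = 0.02 + 0.06 + 0.08 + 0.03 + 0.10 = 0.29.
P(Soil=peat, Yield=med) − P(Soil=peat)P(Yield=med) = 0.10 − 0.24×0.29 = 0.03040.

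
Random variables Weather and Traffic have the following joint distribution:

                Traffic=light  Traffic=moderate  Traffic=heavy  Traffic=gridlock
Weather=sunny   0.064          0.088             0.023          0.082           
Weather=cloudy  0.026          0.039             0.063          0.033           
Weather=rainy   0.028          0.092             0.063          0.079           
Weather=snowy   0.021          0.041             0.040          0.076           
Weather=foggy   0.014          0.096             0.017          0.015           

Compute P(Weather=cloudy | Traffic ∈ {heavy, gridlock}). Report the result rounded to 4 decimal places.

P(Traffic=heavy) = 0.023 + 0.063 + 0.063 + 0.040 + 0.017 = 0.206.
P(Traffic=gridlock) = 0.082 + 0.033 + 0.079 + 0.076 + 0.015 = 0.285.
P(Traffic ∈ {heavy, gridlock}) = 0.206 + 0.285 = 0.491; P(Weather=cloudy, Traffic ∈ {heavy, gridlock}) = 0.063 + 0.033 = 0.096.
P(Weather=cloudy | Traffic ∈ {heavy, gridlock}) = 0.096/0.491 = 0.1955.

0.1955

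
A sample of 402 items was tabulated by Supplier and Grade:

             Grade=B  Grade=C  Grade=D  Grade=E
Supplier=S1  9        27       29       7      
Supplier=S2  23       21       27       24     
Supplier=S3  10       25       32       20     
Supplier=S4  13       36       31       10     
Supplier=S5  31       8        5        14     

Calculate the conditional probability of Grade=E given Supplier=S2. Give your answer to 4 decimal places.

0.2526

Total with Supplier=S2: 23 + 21 + 27 + 24 = 95.
P(Grade=E | Supplier=S2) = 24/95 = 0.2526.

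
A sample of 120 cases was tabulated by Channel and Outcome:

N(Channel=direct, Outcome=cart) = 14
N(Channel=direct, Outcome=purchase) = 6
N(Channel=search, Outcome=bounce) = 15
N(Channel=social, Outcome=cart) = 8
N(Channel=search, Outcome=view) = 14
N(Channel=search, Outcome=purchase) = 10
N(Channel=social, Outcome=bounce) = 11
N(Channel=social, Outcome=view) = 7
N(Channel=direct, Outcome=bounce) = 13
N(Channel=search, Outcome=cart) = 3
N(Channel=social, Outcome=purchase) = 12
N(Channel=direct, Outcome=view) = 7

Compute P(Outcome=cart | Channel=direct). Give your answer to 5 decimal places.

0.35000

Total with Channel=direct: 13 + 7 + 14 + 6 = 40.
P(Outcome=cart | Channel=direct) = 14/40 = 0.35000.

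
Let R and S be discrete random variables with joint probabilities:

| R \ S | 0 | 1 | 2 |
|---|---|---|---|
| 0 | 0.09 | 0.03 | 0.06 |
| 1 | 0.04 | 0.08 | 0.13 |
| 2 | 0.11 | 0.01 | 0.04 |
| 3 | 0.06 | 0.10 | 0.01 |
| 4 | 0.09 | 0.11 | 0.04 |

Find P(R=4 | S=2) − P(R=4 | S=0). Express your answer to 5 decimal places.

-0.08791

P(S=2) = 0.06 + 0.13 + 0.04 + 0.01 + 0.04 = 0.28; P(R=4 | S=2) = 0.04/0.28 = 0.142857.
P(S=0) = 0.09 + 0.04 + 0.11 + 0.06 + 0.09 = 0.39; P(R=4 | S=0) = 0.09/0.39 = 0.230769.
Difference = -0.08791.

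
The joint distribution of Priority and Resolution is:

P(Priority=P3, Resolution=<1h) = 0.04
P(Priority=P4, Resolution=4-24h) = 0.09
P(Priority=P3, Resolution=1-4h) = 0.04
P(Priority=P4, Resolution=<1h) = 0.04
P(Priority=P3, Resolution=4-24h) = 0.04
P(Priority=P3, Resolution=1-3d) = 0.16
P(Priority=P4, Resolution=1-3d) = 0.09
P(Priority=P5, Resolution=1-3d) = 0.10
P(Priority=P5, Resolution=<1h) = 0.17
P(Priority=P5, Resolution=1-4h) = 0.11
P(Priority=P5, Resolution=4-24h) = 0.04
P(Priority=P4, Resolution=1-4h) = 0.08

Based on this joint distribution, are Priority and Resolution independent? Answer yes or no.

P(Priority=P5) = 0.42 and P(Resolution=<1h) = 0.25, so their product is 0.1050, but P(Priority=P5, Resolution=<1h) = 0.17. Since these differ, Priority and Resolution are not independent.

no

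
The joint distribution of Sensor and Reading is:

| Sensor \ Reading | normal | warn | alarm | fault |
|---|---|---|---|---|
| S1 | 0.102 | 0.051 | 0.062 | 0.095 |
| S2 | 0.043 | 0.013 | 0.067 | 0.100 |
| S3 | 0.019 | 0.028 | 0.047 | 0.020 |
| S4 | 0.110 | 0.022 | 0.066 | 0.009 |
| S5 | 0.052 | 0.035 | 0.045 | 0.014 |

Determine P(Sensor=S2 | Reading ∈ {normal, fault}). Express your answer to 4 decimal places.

P(Reading=normal) = 0.102 + 0.043 + 0.019 + 0.110 + 0.052 = 0.326.
P(Reading=fault) = 0.095 + 0.100 + 0.020 + 0.009 + 0.014 = 0.238.
P(Reading ∈ {normal, fault}) = 0.326 + 0.238 = 0.564; P(Sensor=S2, Reading ∈ {normal, fault}) = 0.043 + 0.100 = 0.143.
P(Sensor=S2 | Reading ∈ {normal, fault}) = 0.143/0.564 = 0.2535.

0.2535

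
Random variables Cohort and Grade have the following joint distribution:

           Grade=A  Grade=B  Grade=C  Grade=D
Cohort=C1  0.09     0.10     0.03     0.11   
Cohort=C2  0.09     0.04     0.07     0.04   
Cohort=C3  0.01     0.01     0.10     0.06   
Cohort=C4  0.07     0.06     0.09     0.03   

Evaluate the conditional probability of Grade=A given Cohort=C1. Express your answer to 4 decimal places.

P(Cohort=C1) = 0.09 + 0.10 + 0.03 + 0.11 = 0.33.
P(Grade=A | Cohort=C1) = 0.09/0.33 = 0.2727.

0.2727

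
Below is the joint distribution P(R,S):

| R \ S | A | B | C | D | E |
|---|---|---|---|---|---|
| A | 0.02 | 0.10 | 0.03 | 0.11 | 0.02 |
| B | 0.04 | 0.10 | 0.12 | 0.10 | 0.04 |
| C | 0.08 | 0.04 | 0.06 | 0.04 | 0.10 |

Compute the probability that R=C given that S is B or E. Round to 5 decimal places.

P(S=B) = 0.10 + 0.10 + 0.04 = 0.24.
P(S=E) = 0.02 + 0.04 + 0.10 = 0.16.
P(S ∈ {B, E}) = 0.24 + 0.16 = 0.40; P(R=C, S ∈ {B, E}) = 0.04 + 0.10 = 0.14.
P(R=C | S ∈ {B, E}) = 0.14/0.40 = 0.35000.

0.35000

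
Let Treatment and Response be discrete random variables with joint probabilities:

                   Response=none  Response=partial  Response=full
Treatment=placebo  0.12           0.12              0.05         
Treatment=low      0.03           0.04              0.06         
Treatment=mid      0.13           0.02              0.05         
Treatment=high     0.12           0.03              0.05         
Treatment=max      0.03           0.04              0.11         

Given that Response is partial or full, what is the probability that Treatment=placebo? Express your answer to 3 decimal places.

P(Response=partial) = 0.12 + 0.04 + 0.02 + 0.03 + 0.04 = 0.25.
P(Response=full) = 0.05 + 0.06 + 0.05 + 0.05 + 0.11 = 0.32.
P(Response ∈ {partial, full}) = 0.25 + 0.32 = 0.57; P(Treatment=placebo, Response ∈ {partial, full}) = 0.12 + 0.05 = 0.17.
P(Treatment=placebo | Response ∈ {partial, full}) = 0.17/0.57 = 0.298.

0.298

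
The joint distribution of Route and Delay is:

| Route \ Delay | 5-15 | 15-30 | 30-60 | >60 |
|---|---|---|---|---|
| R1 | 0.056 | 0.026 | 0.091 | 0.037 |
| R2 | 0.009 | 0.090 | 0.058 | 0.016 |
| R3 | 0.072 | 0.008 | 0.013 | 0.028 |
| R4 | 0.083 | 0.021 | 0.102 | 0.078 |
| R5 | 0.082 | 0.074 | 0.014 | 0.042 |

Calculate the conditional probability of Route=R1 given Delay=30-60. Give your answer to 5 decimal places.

P(Delay=30-60) = 0.091 + 0.058 + 0.013 + 0.102 + 0.014 = 0.278.
P(Route=R1 | Delay=30-60) = 0.091/0.278 = 0.32734.

0.32734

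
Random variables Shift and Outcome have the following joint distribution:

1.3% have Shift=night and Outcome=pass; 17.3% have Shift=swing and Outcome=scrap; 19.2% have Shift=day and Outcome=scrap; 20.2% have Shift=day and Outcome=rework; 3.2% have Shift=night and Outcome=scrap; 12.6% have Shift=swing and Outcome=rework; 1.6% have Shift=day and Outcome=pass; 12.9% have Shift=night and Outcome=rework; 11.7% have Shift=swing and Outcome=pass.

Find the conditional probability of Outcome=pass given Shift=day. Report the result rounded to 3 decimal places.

P(Shift=day) = 0.016 + 0.202 + 0.192 = 0.410.
P(Outcome=pass | Shift=day) = 0.016/0.410 = 0.039.

0.039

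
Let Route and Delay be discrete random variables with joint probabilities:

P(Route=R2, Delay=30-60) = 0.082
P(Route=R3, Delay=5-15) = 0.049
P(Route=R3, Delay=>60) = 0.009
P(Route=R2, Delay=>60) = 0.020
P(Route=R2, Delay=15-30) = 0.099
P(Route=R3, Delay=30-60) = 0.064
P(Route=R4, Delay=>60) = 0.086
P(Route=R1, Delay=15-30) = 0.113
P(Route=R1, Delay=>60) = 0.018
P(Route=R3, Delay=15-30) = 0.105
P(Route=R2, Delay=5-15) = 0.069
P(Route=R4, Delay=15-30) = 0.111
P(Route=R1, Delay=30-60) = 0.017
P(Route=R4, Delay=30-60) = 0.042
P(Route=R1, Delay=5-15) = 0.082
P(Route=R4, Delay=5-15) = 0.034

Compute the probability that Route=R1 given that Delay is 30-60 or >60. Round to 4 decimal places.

P(Delay=30-60) = 0.017 + 0.082 + 0.064 + 0.042 = 0.205.
P(Delay=>60) = 0.018 + 0.020 + 0.009 + 0.086 = 0.133.
P(Delay ∈ {30-60, >60}) = 0.205 + 0.133 = 0.338; P(Route=R1, Delay ∈ {30-60, >60}) = 0.017 + 0.018 = 0.035.
P(Route=R1 | Delay ∈ {30-60, >60}) = 0.035/0.338 = 0.1036.

0.1036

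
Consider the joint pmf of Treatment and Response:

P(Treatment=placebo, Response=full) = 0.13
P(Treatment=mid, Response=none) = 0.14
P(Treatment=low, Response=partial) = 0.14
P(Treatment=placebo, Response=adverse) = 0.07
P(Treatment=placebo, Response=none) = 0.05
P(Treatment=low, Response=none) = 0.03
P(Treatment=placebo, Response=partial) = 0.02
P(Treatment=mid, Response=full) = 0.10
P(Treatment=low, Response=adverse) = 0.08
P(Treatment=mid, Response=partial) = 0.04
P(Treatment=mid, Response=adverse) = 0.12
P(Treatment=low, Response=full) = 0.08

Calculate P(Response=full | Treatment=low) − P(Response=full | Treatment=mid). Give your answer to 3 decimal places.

P(Treatment=low) = 0.03 + 0.14 + 0.08 + 0.08 = 0.33; P(Response=full | Treatment=low) = 0.08/0.33 = 0.2424.
P(Treatment=mid) = 0.14 + 0.04 + 0.10 + 0.12 = 0.40; P(Response=full | Treatment=mid) = 0.10/0.40 = 0.2500.
Difference = -0.008.

-0.008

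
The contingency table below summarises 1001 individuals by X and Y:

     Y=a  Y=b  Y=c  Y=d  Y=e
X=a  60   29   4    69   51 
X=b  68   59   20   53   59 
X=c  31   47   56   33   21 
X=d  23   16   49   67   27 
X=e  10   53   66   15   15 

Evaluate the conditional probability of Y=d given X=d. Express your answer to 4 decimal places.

Total with X=d: 23 + 16 + 49 + 67 + 27 = 182.
P(Y=d | X=d) = 67/182 = 0.3681.

0.3681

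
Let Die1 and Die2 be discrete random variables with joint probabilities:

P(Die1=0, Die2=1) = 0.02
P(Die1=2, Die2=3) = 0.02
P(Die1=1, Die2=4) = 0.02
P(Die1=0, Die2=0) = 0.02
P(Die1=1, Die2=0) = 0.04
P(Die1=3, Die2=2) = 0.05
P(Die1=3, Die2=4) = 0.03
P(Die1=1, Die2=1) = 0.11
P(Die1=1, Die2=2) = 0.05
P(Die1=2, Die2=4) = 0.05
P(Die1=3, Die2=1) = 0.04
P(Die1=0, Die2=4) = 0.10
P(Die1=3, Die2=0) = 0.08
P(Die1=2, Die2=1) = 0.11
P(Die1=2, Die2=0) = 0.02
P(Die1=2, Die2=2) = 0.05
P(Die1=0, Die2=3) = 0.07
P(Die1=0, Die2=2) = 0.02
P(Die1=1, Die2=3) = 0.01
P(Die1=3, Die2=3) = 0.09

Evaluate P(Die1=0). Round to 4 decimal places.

P(Die1=0) = 0.02 + 0.02 + 0.02 + 0.07 + 0.10 = 0.23.

0.2300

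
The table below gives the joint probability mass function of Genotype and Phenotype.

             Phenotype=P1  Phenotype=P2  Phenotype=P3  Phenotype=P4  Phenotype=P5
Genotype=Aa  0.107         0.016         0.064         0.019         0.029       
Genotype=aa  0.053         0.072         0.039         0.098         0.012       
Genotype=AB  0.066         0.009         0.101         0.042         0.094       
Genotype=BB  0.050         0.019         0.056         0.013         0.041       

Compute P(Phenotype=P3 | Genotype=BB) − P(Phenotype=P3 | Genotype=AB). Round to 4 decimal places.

-0.0109

P(Genotype=BB) = 0.050 + 0.019 + 0.056 + 0.013 + 0.041 = 0.179; P(Phenotype=P3 | Genotype=BB) = 0.056/0.179 = 0.31285.
P(Genotype=AB) = 0.066 + 0.009 + 0.101 + 0.042 + 0.094 = 0.312; P(Phenotype=P3 | Genotype=AB) = 0.101/0.312 = 0.32372.
Difference = -0.0109.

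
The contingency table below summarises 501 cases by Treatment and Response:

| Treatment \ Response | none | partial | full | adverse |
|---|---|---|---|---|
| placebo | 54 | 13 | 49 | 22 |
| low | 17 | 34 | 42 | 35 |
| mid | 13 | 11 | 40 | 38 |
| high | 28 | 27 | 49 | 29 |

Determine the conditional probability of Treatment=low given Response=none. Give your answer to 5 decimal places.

0.15179

Total with Response=none: 54 + 17 + 13 + 28 = 112.
P(Treatment=low | Response=none) = 17/112 = 0.15179.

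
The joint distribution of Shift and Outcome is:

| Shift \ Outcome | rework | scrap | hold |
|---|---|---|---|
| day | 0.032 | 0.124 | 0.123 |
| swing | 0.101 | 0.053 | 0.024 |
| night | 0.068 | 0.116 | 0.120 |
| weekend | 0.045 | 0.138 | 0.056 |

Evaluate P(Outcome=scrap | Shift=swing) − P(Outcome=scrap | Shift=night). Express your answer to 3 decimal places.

P(Shift=swing) = 0.101 + 0.053 + 0.024 = 0.178; P(Outcome=scrap | Shift=swing) = 0.053/0.178 = 0.2978.
P(Shift=night) = 0.068 + 0.116 + 0.120 = 0.304; P(Outcome=scrap | Shift=night) = 0.116/0.304 = 0.3816.
Difference = -0.084.

-0.084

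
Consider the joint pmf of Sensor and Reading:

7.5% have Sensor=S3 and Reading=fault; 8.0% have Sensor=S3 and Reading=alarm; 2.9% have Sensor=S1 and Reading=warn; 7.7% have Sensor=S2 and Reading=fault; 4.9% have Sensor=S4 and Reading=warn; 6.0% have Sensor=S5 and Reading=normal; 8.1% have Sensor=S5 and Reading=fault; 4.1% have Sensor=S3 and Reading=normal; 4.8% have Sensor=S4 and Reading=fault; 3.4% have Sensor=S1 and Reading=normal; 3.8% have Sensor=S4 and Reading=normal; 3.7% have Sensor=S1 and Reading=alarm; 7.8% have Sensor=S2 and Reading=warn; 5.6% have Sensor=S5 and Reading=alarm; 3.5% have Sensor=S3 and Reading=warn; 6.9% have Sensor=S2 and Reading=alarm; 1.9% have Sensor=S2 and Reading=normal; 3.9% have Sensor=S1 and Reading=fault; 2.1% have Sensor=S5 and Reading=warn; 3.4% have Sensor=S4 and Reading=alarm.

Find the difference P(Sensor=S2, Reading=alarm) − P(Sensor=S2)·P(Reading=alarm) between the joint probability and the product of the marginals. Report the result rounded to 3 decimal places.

0.002

P(Sensor=S2) = 0.019 + 0.078 + 0.069 + 0.077 = 0.243.
P(Reading=alarm) = 0.037 + 0.069 + 0.080 + 0.034 + 0.056 = 0.276.
P(Sensor=S2, Reading=alarm) − P(Sensor=S2)P(Reading=alarm) = 0.069 − 0.243×0.276 = 0.002.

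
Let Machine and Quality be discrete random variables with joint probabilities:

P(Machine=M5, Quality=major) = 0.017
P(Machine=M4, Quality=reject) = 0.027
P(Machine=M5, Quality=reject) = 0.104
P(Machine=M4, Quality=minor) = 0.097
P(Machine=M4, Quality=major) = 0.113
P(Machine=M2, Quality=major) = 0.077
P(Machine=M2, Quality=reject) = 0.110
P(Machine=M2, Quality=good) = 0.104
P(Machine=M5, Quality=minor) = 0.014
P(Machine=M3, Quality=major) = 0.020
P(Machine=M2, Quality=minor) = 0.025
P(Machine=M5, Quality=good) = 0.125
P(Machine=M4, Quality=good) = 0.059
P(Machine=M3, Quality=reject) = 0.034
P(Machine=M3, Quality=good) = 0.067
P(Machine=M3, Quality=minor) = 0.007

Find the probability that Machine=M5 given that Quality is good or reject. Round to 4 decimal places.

0.3635

P(Quality=good) = 0.104 + 0.067 + 0.059 + 0.125 = 0.355.
P(Quality=reject) = 0.110 + 0.034 + 0.027 + 0.104 = 0.275.
P(Quality ∈ {good, reject}) = 0.355 + 0.275 = 0.630; P(Machine=M5, Quality ∈ {good, reject}) = 0.125 + 0.104 = 0.229.
P(Machine=M5 | Quality ∈ {good, reject}) = 0.229/0.630 = 0.3635.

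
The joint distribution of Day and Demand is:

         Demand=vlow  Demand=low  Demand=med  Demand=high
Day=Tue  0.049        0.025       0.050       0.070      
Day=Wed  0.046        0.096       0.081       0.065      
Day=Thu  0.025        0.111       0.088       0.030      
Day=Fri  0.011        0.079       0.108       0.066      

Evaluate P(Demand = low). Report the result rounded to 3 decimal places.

P(Demand=low) = 0.025 + 0.096 + 0.111 + 0.079 = 0.311.

0.311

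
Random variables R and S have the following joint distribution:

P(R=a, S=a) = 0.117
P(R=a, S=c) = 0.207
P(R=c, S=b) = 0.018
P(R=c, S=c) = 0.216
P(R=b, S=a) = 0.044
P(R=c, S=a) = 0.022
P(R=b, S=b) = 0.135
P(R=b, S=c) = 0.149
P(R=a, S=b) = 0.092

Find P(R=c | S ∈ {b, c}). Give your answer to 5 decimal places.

0.28641

P(S=b) = 0.092 + 0.135 + 0.018 = 0.245.
P(S=c) = 0.207 + 0.149 + 0.216 = 0.572.
P(S ∈ {b, c}) = 0.245 + 0.572 = 0.817; P(R=c, S ∈ {b, c}) = 0.018 + 0.216 = 0.234.
P(R=c | S ∈ {b, c}) = 0.234/0.817 = 0.28641.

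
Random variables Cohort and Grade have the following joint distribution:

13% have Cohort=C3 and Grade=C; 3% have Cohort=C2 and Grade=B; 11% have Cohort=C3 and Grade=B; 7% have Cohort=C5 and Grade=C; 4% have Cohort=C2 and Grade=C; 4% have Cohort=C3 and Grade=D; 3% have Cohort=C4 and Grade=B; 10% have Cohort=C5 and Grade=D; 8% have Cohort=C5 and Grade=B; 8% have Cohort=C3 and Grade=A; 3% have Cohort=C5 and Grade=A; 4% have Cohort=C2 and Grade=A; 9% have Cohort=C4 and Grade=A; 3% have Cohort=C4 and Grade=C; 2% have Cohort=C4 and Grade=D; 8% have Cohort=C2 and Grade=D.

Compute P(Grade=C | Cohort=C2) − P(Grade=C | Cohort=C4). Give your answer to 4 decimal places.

0.0341

P(Cohort=C2) = 0.04 + 0.03 + 0.04 + 0.08 = 0.19; P(Grade=C | Cohort=C2) = 0.04/0.19 = 0.21053.
P(Cohort=C4) = 0.09 + 0.03 + 0.03 + 0.02 = 0.17; P(Grade=C | Cohort=C4) = 0.03/0.17 = 0.17647.
Difference = 0.0341.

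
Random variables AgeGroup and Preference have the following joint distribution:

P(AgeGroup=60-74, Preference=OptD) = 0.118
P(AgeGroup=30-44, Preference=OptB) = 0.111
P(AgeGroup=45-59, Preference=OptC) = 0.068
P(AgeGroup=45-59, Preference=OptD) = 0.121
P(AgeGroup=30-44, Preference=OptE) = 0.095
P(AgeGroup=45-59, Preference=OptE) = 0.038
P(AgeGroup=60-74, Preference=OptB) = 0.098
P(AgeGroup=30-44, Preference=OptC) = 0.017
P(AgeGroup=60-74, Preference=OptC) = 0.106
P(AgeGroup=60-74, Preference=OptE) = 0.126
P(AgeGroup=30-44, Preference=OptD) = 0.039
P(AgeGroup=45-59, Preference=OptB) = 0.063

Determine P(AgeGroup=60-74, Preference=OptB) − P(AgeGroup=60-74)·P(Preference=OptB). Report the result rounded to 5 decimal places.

-0.02386

P(AgeGroup=60-74) = 0.098 + 0.106 + 0.118 + 0.126 = 0.448.
P(Preference=OptB) = 0.111 + 0.063 + 0.098 = 0.272.
P(AgeGroup=60-74, Preference=OptB) − P(AgeGroup=60-74)P(Preference=OptB) = 0.098 − 0.448×0.272 = -0.02386.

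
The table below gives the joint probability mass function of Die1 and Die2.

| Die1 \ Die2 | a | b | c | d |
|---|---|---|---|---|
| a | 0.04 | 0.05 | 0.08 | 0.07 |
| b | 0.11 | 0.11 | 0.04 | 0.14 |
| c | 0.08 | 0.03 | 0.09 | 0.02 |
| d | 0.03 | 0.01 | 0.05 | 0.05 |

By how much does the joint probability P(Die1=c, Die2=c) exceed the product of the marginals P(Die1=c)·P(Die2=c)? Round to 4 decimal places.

P(Die1=c) = 0.08 + 0.03 + 0.09 + 0.02 = 0.22.
P(Die2=c) = 0.08 + 0.04 + 0.09 + 0.05 = 0.26.
P(Die1=c, Die2=c) − P(Die1=c)P(Die2=c) = 0.09 − 0.22×0.26 = 0.0328.

0.0328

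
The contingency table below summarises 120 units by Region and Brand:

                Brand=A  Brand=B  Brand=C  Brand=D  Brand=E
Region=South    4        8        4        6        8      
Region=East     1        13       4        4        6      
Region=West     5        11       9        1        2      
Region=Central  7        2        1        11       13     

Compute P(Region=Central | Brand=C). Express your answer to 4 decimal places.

0.0556

Total with Brand=C: 4 + 4 + 9 + 1 = 18.
P(Region=Central | Brand=C) = 1/18 = 0.0556.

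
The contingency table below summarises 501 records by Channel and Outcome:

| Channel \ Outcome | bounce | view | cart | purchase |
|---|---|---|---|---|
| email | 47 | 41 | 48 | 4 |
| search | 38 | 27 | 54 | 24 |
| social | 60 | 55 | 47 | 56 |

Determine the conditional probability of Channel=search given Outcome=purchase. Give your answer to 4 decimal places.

0.2857

Total with Outcome=purchase: 4 + 24 + 56 = 84.
P(Channel=search | Outcome=purchase) = 24/84 = 0.2857.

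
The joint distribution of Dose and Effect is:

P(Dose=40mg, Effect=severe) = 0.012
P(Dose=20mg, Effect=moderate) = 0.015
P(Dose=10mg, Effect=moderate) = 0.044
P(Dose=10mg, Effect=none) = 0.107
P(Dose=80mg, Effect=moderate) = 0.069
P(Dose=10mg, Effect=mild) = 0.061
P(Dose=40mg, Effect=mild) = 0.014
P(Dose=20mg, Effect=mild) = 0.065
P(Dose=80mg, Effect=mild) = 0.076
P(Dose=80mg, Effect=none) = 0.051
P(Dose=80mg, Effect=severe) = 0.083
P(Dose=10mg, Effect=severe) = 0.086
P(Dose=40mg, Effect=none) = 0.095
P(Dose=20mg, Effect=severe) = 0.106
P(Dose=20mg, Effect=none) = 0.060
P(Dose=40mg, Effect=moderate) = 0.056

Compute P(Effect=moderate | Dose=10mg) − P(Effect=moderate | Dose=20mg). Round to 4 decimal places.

P(Dose=10mg) = 0.107 + 0.061 + 0.044 + 0.086 = 0.298; P(Effect=moderate | Dose=10mg) = 0.044/0.298 = 0.14765.
P(Dose=20mg) = 0.060 + 0.065 + 0.015 + 0.106 = 0.246; P(Effect=moderate | Dose=20mg) = 0.015/0.246 = 0.06098.
Difference = 0.0867.

0.0867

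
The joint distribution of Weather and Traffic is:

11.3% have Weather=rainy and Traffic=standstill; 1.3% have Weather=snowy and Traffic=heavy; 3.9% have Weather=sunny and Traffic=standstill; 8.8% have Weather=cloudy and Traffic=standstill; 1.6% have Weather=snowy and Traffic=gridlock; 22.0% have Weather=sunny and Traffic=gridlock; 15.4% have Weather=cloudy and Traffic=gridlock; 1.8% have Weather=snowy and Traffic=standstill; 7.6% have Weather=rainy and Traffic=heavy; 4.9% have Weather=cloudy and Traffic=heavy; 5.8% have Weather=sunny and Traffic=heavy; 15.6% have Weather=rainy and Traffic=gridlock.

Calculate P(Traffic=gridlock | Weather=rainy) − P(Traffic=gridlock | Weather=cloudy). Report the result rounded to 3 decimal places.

-0.077

P(Weather=rainy) = 0.076 + 0.156 + 0.113 = 0.345; P(Traffic=gridlock | Weather=rainy) = 0.156/0.345 = 0.4522.
P(Weather=cloudy) = 0.049 + 0.154 + 0.088 = 0.291; P(Traffic=gridlock | Weather=cloudy) = 0.154/0.291 = 0.5292.
Difference = -0.077.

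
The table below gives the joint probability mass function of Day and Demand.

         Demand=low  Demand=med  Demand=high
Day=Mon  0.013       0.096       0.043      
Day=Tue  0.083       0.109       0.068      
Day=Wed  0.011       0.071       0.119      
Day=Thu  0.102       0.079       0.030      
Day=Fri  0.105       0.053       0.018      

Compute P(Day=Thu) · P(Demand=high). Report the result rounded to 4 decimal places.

P(Day=Thu) = 0.102 + 0.079 + 0.030 = 0.211.
P(Demand=high) = 0.043 + 0.068 + 0.119 + 0.030 + 0.018 = 0.278.
Product: 0.211 × 0.278 = 0.0587.

0.0587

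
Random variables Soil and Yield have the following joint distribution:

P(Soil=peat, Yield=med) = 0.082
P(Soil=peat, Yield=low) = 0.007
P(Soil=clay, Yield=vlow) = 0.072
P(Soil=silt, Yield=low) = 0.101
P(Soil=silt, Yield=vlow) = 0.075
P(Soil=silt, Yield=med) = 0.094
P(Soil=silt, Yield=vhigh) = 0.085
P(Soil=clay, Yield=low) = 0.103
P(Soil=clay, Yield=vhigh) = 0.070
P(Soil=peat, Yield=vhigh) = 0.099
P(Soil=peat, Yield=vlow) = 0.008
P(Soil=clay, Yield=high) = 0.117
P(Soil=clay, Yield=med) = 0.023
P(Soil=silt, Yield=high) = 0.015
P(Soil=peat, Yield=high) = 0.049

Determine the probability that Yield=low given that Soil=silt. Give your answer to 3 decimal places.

P(Soil=silt) = 0.075 + 0.101 + 0.094 + 0.015 + 0.085 = 0.370.
P(Yield=low | Soil=silt) = 0.101/0.370 = 0.273.

0.273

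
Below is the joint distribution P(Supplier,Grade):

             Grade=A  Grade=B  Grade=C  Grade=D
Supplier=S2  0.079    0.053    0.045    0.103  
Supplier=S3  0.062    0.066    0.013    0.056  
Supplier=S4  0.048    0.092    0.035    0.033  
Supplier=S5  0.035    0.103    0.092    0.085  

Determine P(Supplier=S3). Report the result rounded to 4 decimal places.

P(Supplier=S3) = 0.062 + 0.066 + 0.013 + 0.056 = 0.197.

0.1970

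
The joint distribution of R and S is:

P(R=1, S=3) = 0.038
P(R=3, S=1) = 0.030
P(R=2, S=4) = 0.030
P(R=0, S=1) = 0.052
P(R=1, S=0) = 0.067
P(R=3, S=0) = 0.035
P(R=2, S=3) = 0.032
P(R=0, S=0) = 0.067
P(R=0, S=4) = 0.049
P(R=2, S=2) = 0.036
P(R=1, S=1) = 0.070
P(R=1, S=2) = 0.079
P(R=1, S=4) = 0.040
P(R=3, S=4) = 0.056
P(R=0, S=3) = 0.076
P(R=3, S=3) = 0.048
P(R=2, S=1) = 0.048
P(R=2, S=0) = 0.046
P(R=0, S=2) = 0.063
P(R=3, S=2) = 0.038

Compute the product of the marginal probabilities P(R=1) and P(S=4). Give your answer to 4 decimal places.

P(R=1) = 0.067 + 0.070 + 0.079 + 0.038 + 0.040 = 0.294.
P(S=4) = 0.049 + 0.040 + 0.030 + 0.056 = 0.175.
Product: 0.294 × 0.175 = 0.0515.

0.0515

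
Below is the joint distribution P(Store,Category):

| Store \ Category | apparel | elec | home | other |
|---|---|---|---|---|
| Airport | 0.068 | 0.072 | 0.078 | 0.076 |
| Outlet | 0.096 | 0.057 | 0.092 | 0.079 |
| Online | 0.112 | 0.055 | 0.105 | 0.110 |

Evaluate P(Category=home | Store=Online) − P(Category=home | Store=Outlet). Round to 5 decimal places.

P(Store=Online) = 0.112 + 0.055 + 0.105 + 0.110 = 0.382; P(Category=home | Store=Online) = 0.105/0.382 = 0.274869.
P(Store=Outlet) = 0.096 + 0.057 + 0.092 + 0.079 = 0.324; P(Category=home | Store=Outlet) = 0.092/0.324 = 0.283951.
Difference = -0.00908.

-0.00908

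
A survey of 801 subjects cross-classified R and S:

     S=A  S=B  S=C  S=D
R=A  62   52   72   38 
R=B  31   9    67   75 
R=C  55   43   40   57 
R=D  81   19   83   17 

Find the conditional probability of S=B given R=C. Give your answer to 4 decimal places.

Total with R=C: 55 + 43 + 40 + 57 = 195.
P(S=B | R=C) = 43/195 = 0.2205.

0.2205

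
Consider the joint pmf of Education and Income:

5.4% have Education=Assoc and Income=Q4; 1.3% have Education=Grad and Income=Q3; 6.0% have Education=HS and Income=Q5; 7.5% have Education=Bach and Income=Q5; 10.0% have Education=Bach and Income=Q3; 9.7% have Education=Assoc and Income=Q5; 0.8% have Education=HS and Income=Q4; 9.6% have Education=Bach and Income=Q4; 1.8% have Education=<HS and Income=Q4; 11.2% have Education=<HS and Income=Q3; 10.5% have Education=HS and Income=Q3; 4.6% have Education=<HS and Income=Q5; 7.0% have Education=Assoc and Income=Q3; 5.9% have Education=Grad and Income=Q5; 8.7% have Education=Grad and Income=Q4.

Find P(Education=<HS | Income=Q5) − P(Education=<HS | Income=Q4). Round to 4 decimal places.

0.0681

P(Income=Q5) = 0.046 + 0.060 + 0.097 + 0.075 + 0.059 = 0.337; P(Education=<HS | Income=Q5) = 0.046/0.337 = 0.13650.
P(Income=Q4) = 0.018 + 0.008 + 0.054 + 0.096 + 0.087 = 0.263; P(Education=<HS | Income=Q4) = 0.018/0.263 = 0.06844.
Difference = 0.0681.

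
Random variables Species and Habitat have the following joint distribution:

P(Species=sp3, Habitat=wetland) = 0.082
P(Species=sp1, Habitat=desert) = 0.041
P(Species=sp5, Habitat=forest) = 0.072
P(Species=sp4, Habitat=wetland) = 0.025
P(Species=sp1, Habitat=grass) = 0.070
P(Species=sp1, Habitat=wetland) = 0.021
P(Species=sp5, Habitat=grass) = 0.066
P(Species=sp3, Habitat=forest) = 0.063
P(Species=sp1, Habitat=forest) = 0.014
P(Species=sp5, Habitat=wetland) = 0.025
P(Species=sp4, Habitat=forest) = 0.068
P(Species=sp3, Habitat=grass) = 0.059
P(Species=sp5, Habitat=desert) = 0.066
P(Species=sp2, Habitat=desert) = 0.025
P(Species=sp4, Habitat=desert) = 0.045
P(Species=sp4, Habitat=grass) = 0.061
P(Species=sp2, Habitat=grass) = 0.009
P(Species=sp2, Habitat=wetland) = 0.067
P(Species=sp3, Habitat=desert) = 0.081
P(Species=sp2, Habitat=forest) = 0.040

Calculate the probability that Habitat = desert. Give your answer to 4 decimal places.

P(Habitat=desert) = 0.041 + 0.025 + 0.081 + 0.045 + 0.066 = 0.258.

0.2580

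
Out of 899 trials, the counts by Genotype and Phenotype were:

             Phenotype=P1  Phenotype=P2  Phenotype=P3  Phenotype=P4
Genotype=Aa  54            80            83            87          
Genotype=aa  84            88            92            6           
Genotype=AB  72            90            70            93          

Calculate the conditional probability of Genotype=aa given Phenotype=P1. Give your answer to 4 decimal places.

0.4000

Total with Phenotype=P1: 54 + 84 + 72 = 210.
P(Genotype=aa | Phenotype=P1) = 84/210 = 0.4000.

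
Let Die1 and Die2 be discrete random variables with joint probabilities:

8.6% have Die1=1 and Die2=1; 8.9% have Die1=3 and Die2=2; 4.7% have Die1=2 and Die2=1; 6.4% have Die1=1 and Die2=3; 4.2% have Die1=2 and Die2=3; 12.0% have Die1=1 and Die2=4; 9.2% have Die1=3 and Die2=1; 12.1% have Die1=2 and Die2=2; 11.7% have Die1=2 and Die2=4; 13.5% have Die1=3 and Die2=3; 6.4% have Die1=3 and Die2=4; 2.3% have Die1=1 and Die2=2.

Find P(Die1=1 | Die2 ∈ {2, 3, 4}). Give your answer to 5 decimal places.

0.26710

P(Die2=2) = 0.023 + 0.121 + 0.089 = 0.233.
P(Die2=3) = 0.064 + 0.042 + 0.135 = 0.241.
P(Die2=4) = 0.120 + 0.117 + 0.064 = 0.301.
P(Die2 ∈ {2, 3, 4}) = 0.233 + 0.241 + 0.301 = 0.775; P(Die1=1, Die2 ∈ {2, 3, 4}) = 0.023 + 0.064 + 0.120 = 0.207.
P(Die1=1 | Die2 ∈ {2, 3, 4}) = 0.207/0.775 = 0.26710.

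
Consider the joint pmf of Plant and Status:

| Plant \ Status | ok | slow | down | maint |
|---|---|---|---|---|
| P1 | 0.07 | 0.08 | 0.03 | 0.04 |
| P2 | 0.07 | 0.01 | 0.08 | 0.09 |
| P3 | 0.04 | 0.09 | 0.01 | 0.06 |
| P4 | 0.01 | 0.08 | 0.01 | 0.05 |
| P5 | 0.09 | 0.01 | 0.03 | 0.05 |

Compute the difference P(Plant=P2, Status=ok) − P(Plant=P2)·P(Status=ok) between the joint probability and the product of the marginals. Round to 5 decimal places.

0.00000

P(Plant=P2) = 0.07 + 0.01 + 0.08 + 0.09 = 0.25.
P(Status=ok) = 0.07 + 0.07 + 0.04 + 0.01 + 0.09 = 0.28.
P(Plant=P2, Status=ok) − P(Plant=P2)P(Status=ok) = 0.07 − 0.25×0.28 = 0.00000.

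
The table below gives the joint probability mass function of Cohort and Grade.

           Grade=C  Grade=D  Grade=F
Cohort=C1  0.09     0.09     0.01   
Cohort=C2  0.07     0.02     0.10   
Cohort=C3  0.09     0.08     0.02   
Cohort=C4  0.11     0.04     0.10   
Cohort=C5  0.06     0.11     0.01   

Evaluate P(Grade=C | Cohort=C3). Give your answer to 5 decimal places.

P(Cohort=C3) = 0.09 + 0.08 + 0.02 = 0.19.
P(Grade=C | Cohort=C3) = 0.09/0.19 = 0.47368.

0.47368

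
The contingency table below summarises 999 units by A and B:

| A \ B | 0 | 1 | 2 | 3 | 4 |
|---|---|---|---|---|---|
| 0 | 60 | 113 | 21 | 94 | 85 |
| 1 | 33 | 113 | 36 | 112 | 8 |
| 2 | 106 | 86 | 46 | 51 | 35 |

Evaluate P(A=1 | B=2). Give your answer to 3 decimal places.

Total with B=2: 21 + 36 + 46 = 103.
P(A=1 | B=2) = 36/103 = 0.350.

0.350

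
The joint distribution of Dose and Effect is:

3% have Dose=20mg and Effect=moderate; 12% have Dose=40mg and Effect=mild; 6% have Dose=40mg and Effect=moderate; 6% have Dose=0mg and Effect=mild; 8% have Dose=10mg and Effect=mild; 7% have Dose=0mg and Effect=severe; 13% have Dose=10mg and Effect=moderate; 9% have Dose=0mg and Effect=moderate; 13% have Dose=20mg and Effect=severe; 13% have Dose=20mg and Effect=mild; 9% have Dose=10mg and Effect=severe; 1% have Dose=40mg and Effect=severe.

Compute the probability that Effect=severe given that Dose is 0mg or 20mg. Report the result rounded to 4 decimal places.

P(Dose=0mg) = 0.06 + 0.09 + 0.07 = 0.22.
P(Dose=20mg) = 0.13 + 0.03 + 0.13 = 0.29.
P(Dose ∈ {0mg, 20mg}) = 0.22 + 0.29 = 0.51; P(Effect=severe, Dose ∈ {0mg, 20mg}) = 0.07 + 0.13 = 0.20.
P(Effect=severe | Dose ∈ {0mg, 20mg}) = 0.20/0.51 = 0.3922.

0.3922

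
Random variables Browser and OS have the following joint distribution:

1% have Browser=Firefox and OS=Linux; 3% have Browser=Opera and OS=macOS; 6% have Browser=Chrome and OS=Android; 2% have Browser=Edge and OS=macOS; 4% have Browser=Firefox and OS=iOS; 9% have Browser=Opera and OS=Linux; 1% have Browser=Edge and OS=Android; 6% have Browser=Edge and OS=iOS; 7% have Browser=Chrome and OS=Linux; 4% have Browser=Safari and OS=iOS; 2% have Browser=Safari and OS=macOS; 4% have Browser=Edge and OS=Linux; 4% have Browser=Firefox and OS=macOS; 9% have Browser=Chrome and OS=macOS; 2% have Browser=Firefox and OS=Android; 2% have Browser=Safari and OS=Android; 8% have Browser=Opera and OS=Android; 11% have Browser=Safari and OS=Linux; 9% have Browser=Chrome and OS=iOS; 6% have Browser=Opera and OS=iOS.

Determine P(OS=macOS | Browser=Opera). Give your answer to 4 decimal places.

0.1154

P(Browser=Opera) = 0.03 + 0.09 + 0.06 + 0.08 = 0.26.
P(OS=macOS | Browser=Opera) = 0.03/0.26 = 0.1154.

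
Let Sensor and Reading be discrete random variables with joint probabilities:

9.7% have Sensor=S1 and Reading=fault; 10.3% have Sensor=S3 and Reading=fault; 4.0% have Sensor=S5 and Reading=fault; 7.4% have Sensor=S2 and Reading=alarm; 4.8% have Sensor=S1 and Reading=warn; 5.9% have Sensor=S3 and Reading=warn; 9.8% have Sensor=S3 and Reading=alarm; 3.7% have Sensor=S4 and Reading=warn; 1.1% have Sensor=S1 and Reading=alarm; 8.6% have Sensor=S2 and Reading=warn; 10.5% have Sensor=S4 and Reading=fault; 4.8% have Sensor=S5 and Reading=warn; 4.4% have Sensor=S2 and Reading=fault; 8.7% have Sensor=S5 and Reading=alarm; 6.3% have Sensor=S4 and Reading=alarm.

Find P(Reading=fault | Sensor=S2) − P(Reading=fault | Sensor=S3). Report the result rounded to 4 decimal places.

P(Sensor=S2) = 0.086 + 0.074 + 0.044 = 0.204; P(Reading=fault | Sensor=S2) = 0.044/0.204 = 0.21569.
P(Sensor=S3) = 0.059 + 0.098 + 0.103 = 0.260; P(Reading=fault | Sensor=S3) = 0.103/0.260 = 0.39615.
Difference = -0.1805.

-0.1805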